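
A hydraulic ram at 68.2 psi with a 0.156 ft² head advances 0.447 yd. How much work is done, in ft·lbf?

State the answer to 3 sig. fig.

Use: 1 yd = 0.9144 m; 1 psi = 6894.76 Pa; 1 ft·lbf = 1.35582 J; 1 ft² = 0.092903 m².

68.2 psi → 470223 Pa
0.156 ft² → 0.0144929 m²
F = P × A = 470223 × 0.0144929 = 6814.89 N
0.447 yd → 0.408737 m
W = F × d = 6814.89 × 0.408737 = 2785.5 J
In ft·lbf: 2785.5 / 1.35582 = 2054.48 ft·lbf

2050 ft·lbf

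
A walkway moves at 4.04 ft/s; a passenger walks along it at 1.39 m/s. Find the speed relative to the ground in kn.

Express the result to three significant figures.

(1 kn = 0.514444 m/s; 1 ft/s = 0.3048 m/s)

5.10 kn

4.04 ft/s × 0.3048 = 1.23139 m/s
1.39 m/s (already m/s)
Total: 1.23139 + 1.39 = 2.62139 m/s
In kn: 2.62139 / 0.514444 = 5.09558 kn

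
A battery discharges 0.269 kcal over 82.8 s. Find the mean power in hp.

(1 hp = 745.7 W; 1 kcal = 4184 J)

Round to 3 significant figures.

0.269 kcal × 4184 = 1125.5 J
P = E / t = 1125.5 J / 82.8 s = 13.593 W
13.593 W ÷ (745.7 W/hp) = 0.0182285 hp

0.0182 hp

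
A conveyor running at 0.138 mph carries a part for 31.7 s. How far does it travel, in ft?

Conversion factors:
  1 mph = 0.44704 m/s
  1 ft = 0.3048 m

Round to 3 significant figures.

0.138 mph × 0.44704 → 0.0616915 m/s
d = v × t = 0.0616915 m/s × 31.7 s = 1.95562 m
1.95562 m ÷ (0.3048 m/ft) = 6.41608 ft

6.42 ft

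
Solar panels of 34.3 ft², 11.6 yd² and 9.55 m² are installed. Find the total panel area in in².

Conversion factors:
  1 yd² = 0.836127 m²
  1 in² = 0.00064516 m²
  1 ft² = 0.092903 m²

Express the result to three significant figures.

3.48×10⁴ in²

34.3 ft² × 0.092903 = 3.18657 m²
11.6 yd² × 0.836127 = 9.69907 m²
9.55 m² (already m²)
Sum: 3.18657 + 9.69907 + 9.55 = 22.4356 m²
In in²: 22.4356 / 0.00064516 = 34775.2 in²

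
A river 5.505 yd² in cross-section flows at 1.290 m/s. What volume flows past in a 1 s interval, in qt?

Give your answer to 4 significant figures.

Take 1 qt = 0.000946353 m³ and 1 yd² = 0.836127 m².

6274 qt

5.505 yd² × 0.836127 = 4.60288 m²
V = v × A × t = 1.29 m/s × 4.60288 m² × 1 s = 5.93772 m³
5.93772 m³ ÷ (0.000946353 m³/qt) = 6274.32 qt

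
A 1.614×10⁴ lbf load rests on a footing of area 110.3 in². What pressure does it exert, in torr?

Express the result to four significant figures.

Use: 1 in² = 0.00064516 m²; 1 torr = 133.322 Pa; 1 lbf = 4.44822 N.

7567 torr

1.614×10⁴ lbf × 4.44822 → 71794.3 N
110.3 in² × 0.00064516 → 0.0711611 m²
P = F / A = 71794.3 N / 0.0711611 m² = 1.0089×10⁶ Pa
1.0089×10⁶ Pa ÷ (133.322 Pa/torr) = 7567.39 torr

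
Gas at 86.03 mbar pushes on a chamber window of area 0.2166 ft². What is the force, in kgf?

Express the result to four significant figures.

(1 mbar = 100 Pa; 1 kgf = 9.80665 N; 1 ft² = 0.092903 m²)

17.65 kgf

86.03 mbar × 100 → 8603 Pa
0.2166 ft² × 0.092903 → 0.0201228 m²
F = P × A = 8603 Pa × 0.0201228 m² = 173.116 N
173.116 N ÷ (9.80665 N/kgf) = 17.6529 kgf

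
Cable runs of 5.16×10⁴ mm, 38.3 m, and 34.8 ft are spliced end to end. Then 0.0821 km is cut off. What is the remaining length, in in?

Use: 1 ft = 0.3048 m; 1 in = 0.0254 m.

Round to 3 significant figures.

5.16×10⁴ mm × 0.001 = 51.6 m
38.3 m (already m)
34.8 ft × 0.3048 = 10.607 m
0.0821 km × 1000 = 82.1 m
Sum: 51.6 + 38.3 + 10.607 − 82.1 = 18.407 m
In in: 18.407 / 0.0254 = 724.685 in

725 in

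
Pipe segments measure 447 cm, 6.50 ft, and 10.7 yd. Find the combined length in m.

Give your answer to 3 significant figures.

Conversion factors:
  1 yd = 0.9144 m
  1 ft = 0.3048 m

16.2 m

447 cm × 0.01 = 4.47 m
6.50 ft × 0.3048 = 1.9812 m
10.7 yd × 0.9144 = 9.78408 m
Total: 4.47 + 1.9812 + 9.78408 = 16.2353 m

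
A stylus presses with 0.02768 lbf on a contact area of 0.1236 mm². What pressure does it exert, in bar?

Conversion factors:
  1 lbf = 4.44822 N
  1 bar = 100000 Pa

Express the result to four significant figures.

9.962 bar

0.02768 lbf × 4.44822 → 0.123127 N
0.1236 mm² × 10⁻⁶ → 1.236×10⁻⁷ m²
P = F / A = 0.123127 N / 1.236×10⁻⁷ m² = 996173 Pa
996173 Pa ÷ (100000 Pa/bar) = 9.96173 bar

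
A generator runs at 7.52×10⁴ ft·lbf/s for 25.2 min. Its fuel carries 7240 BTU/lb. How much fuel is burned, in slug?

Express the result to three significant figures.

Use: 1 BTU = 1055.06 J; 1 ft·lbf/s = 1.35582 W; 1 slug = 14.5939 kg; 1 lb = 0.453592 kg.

0.627 slug

7.52×10⁴ ft·lbf/s → 101958 W
25.2 min → 1512 s
E = P × t = 101958 × 1512 = 1.5416×10⁸ J
7240 BTU/lb → 1.68403×10⁷ J/kg
m = E / e_s = 1.5416×10⁸ / 1.68403×10⁷ = 9.15423 kg
In slug: 9.15423 / 14.5939 = 0.627264 slug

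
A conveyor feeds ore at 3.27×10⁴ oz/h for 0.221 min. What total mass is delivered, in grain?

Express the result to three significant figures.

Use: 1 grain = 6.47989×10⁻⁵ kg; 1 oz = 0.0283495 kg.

5.27×10⁴ grain

3.27×10⁴ oz/h → 0.257508 kg/s
0.221 min → 13.26 s
m = ṁ × t = 0.257508 × 13.26 = 3.41456 kg
In grain: 3.41456 / 6.47989×10⁻⁵ = 52694.7 grain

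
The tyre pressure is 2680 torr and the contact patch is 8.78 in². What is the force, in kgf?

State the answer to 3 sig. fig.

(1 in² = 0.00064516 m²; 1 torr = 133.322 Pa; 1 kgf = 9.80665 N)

206 kgf

2680 torr × 133.322 → 357303 Pa
8.78 in² × 0.00064516 → 0.0056645 m²
F = P × A = 357303 Pa × 0.0056645 m² = 2023.94 N
2023.94 N ÷ (9.80665 N/kgf) = 206.384 kgf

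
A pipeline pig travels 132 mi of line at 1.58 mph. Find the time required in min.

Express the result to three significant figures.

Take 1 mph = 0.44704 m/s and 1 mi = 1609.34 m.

132 mi × 1609.34 = 212433 m
1.58 mph × 0.44704 = 0.706323 m/s
t = d / v = 212433 m / 0.706323 m/s = 300759 s
300759 s ÷ (60 s/min) = 5012.65 min

5010 min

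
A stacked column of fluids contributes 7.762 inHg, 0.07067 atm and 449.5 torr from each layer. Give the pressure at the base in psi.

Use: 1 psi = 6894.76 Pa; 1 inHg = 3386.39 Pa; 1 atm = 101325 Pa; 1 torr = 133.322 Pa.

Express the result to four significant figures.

13.54 psi

7.762 inHg × 3386.39 → 26285.2 Pa
0.07067 atm × 101325 → 7160.64 Pa
449.5 torr × 133.322 → 59928.2 Pa
Total: 26285.2 + 7160.64 + 59928.2 = 93374 Pa
In psi: 93374 / 6894.76 = 13.5427 psi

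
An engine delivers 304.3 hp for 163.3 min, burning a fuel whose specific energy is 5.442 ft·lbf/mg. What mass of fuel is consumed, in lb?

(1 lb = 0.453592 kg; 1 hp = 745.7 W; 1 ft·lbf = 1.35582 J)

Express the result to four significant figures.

664.3 lb

304.3 hp → 226917 W
163.3 min → 9798 s
E = P × t = 226917 × 9798 = 2.22333×10⁹ J
5.442 ft·lbf/mg → 7.37837×10⁶ J/kg
m = E / e_s = 2.22333×10⁹ / 7.37837×10⁶ = 301.331 kg
In lb: 301.331 / 0.453592 = 664.322 lb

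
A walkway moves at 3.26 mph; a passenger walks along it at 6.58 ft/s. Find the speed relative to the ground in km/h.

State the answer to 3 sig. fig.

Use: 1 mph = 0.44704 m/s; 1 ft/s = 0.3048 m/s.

3.26 mph × 0.44704 = 1.45735 m/s
6.58 ft/s × 0.3048 = 2.00558 m/s
Combined: 1.45735 + 2.00558 = 3.46293 m/s
In km/h: 3.46293 / (1/3.6) = 12.4665 km/h

12.5 km/h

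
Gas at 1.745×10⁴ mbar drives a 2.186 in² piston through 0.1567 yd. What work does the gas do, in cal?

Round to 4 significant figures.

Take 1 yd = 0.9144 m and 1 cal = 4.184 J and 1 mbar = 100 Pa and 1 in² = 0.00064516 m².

1.745×10⁴ mbar → 1.745×10⁶ Pa
2.186 in² → 0.00141032 m²
F = P × A = 1.745×10⁶ × 0.00141032 = 2461.01 N
0.1567 yd → 0.143286 m
W = F × d = 2461.01 × 0.143286 = 352.628 J
In cal: 352.628 / 4.184 = 84.2801 cal

84.28 cal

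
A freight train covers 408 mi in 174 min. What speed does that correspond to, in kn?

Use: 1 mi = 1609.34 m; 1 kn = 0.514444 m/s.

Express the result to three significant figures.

408 mi × 1609.34 = 656611 m
174 min × 60 = 10440 s
v = d / t = 656611 m / 10440 s = 62.8938 m/s
62.8938 m/s ÷ (0.514444 m/s/kn) = 122.256 kn

122 kn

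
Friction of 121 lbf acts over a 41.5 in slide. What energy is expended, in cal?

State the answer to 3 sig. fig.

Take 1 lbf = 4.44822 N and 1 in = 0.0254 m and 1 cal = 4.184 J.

136 cal

121 lbf × 4.44822 → 538.235 N
41.5 in × 0.0254 → 1.0541 m
W = F × d = 538.235 N × 1.0541 m = 567.354 J
567.354 J ÷ (4.184 J/cal) = 135.601 cal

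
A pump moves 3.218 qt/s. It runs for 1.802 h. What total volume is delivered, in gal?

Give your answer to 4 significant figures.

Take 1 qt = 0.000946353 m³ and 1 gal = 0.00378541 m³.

3.218 qt/s → 0.00304536 m³/s
1.802 h → 6487.2 s
V = Q × t = 0.00304536 × 6487.2 = 19.7559 m³
In gal: 19.7559 / 0.00378541 = 5218.96 gal

5219 gal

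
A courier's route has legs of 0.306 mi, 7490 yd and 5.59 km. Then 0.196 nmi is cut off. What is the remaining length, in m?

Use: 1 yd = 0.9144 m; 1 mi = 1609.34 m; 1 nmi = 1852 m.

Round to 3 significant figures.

1.26×10⁴ m

0.306 mi × 1609.34 = 492.458 m
7490 yd × 0.9144 = 6848.86 m
5.59 km × 1000 = 5590 m
0.196 nmi × 1852 = 362.992 m
Sum: 492.458 + 6848.86 + 5590 − 362.992 = 12568.3 m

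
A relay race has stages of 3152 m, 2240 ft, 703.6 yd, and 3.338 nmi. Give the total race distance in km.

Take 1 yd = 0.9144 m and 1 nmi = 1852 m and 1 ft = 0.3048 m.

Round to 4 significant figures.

10.66 km

3152 m (already m)
2240 ft × 0.3048 = 682.752 m
703.6 yd × 0.9144 = 643.372 m
3.338 nmi × 1852 = 6181.98 m
Combined: 3152 + 682.752 + 643.372 + 6181.98 = 10660.1 m
In km: 10660.1 / 1000 = 10.6601 km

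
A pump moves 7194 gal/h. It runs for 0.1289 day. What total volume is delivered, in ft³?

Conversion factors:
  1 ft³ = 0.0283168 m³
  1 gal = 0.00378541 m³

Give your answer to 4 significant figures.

2975 ft³

7194 gal/h → 0.00756451 m³/s
0.1289 day → 11137 s
V = Q × t = 0.00756451 × 11137 = 84.2459 m³
In ft³: 84.2459 / 0.0283168 = 2975.12 ft³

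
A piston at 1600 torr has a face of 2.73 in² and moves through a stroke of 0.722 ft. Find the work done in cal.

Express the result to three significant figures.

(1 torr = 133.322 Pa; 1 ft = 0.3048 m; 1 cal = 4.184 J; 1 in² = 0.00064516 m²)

19.8 cal

1600 torr → 213315 Pa
2.73 in² → 0.00176129 m²
F = P × A = 213315 × 0.00176129 = 375.71 N
0.722 ft → 0.220066 m
W = F × d = 375.71 × 0.220066 = 82.681 J
In cal: 82.681 / 4.184 = 19.7612 cal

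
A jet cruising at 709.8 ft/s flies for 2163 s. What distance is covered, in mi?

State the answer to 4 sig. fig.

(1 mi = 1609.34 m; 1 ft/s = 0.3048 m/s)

709.8 ft/s × 0.3048 = 216.347 m/s
d = v × t = 216.347 m/s × 2163 s = 467959 m
467959 m ÷ (1609.34 m/mi) = 290.777 mi

290.8 mi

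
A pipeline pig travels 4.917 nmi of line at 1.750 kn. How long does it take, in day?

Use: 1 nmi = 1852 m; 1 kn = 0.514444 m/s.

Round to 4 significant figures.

0.1171 day

4.917 nmi × 1852 → 9106.28 m
1.750 kn × 0.514444 → 0.900277 m/s
t = d / v = 9106.28 m / 0.900277 m/s = 10115 s
10115 s ÷ (86400 s/day) = 0.117072 day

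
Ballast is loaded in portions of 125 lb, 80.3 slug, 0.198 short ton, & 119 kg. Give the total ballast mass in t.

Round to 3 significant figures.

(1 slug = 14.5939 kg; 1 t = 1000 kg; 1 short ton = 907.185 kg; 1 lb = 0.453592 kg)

125 lb × 0.453592 → 56.699 kg
80.3 slug × 14.5939 → 1171.89 kg
0.198 short ton × 907.185 → 179.623 kg
119 kg (already kg)
Sum: 56.699 + 1171.89 + 179.623 + 119 = 1527.21 kg
In t: 1527.21 / 1000 = 1.52721 t

1.53 t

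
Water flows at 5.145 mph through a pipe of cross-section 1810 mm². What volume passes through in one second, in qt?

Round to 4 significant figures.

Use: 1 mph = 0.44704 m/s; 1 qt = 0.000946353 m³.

4.399 qt

5.145 mph × 0.44704 = 2.30002 m/s
1810 mm² × 10⁻⁶ = 0.00181 m²
V = v × A × t = 2.30002 m/s × 0.00181 m² × 1 s = 0.00416304 m³
0.00416304 m³ ÷ (0.000946353 m³/qt) = 4.39904 qt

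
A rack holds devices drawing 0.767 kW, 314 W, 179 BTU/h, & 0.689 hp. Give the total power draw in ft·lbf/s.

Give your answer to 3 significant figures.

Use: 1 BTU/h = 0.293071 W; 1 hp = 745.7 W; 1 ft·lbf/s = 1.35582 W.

1210 ft·lbf/s

0.767 kW × 1000 = 767 W
314 W (already W)
179 BTU/h × 0.293071 = 52.4597 W
0.689 hp × 745.7 = 513.787 W
Sum: 767 + 314 + 52.4597 + 513.787 = 1647.25 W
In ft·lbf/s: 1647.25 / 1.35582 = 1214.95 ft·lbf/s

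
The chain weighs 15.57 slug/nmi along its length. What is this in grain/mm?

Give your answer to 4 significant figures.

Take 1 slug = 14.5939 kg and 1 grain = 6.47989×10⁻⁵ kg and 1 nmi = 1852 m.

15.57 slug/nmi × 14.5939 kg/slug ÷ 1852 m/nmi = 0.122693 kg/m
0.122693 kg/m ÷ 6.47989×10⁻⁵ kg/grain × 0.001 m/mm = 1.89344 grain/mm

1.893 grain/mm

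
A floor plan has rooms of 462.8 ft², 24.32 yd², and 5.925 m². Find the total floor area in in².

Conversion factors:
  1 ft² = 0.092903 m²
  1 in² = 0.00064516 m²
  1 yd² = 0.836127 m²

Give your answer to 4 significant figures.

1.073×10⁵ in²

462.8 ft² × 0.092903 = 42.9955 m²
24.32 yd² × 0.836127 = 20.3346 m²
5.925 m² (already m²)
Combined: 42.9955 + 20.3346 + 5.925 = 69.2551 m²
In in²: 69.2551 / 0.00064516 = 107346 in²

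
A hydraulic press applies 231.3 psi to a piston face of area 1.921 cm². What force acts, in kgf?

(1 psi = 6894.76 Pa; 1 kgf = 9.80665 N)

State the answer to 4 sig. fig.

31.24 kgf

231.3 psi × 6894.76 → 1.59476×10⁶ Pa
1.921 cm² × 0.0001 → 1.921×10⁻⁴ m²
F = P × A = 1.59476×10⁶ Pa × 1.921×10⁻⁴ m² = 306.353 N
306.353 N ÷ (9.80665 N/kgf) = 31.2393 kgf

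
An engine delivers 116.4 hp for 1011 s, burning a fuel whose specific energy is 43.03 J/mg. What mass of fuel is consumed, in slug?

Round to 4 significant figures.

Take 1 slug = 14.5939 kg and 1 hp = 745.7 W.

0.1397 slug

116.4 hp → 86799.5 W
E = P × t = 86799.5 × 1011 = 8.77543×10⁷ J
43.03 J/mg → 4.303×10⁷ J/kg
m = E / e_s = 8.77543×10⁷ / 4.303×10⁷ = 2.03937 kg
In slug: 2.03937 / 14.5939 = 0.139741 slug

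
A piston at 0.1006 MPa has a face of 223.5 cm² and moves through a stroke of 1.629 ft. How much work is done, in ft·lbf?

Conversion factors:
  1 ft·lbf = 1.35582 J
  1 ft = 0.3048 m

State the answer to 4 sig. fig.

0.1006 MPa → 100600 Pa
223.5 cm² → 0.02235 m²
F = P × A = 100600 × 0.02235 = 2248.41 N
1.629 ft → 0.496519 m
W = F × d = 2248.41 × 0.496519 = 1116.38 J
In ft·lbf: 1116.38 / 1.35582 = 823.398 ft·lbf

823.4 ft·lbf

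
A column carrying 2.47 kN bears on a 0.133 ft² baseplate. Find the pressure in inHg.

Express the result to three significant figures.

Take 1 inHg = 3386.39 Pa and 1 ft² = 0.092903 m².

2.47 kN × 1000 → 2470 N
0.133 ft² × 0.092903 → 0.0123561 m²
P = F / A = 2470 N / 0.0123561 m² = 199901 Pa
199901 Pa ÷ (3386.39 Pa/inHg) = 59.0307 inHg

59.0 inHg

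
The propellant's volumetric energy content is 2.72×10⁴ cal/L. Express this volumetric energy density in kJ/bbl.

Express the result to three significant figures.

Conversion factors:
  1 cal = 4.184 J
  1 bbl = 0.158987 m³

1.81×10⁴ kJ/bbl

2.72×10⁴ cal/L × 4.184 J/cal ÷ 0.001 m³/L = 1.13805×10⁸ J/m³
1.13805×10⁸ J/m³ ÷ 1000 J/kJ × 0.158987 m³/bbl = 18093.5 kJ/bbl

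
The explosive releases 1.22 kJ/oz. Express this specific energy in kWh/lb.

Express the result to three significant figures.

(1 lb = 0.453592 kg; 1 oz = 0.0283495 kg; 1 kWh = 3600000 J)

0.00542 kWh/lb

1.22 kJ/oz × 1000 J/kJ ÷ 0.0283495 kg/oz = 43034.3 J/kg
43034.3 J/kg ÷ 3600000 J/kWh × 0.453592 kg/lb = 0.00542223 kWh/lb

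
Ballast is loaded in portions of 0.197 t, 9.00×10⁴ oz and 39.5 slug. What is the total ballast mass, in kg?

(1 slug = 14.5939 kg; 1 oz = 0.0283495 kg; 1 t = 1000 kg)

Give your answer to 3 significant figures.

3320 kg

0.197 t × 1000 = 197 kg
9.00×10⁴ oz × 0.0283495 = 2551.46 kg
39.5 slug × 14.5939 = 576.459 kg
Sum: 197 + 2551.46 + 576.459 = 3324.92 kg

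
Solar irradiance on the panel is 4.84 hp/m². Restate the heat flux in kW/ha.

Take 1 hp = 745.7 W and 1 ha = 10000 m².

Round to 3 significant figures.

4.84 hp/m² × 745.7 W/hp = 3609.19 W/m²
3609.19 W/m² ÷ 1000 W/kW × 10000 m²/ha = 36091.9 kW/ha

3.61×10⁴ kW/ha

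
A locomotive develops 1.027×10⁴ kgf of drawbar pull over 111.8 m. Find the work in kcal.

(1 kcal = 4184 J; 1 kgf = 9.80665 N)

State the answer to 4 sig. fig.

1.027×10⁴ kgf × 9.80665 → 100714 N
W = F × d = 100714 N × 111.8 m = 1.12598×10⁷ J
1.12598×10⁷ J ÷ (4184 J/kcal) = 2691.16 kcal

2691 kcal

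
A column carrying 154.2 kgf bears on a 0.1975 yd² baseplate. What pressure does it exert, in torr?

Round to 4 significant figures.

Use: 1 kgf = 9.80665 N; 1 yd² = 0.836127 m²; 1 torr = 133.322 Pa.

154.2 kgf × 9.80665 → 1512.19 N
0.1975 yd² × 0.836127 → 0.165135 m²
P = F / A = 1512.19 N / 0.165135 m² = 9157.3 Pa
9157.3 Pa ÷ (133.322 Pa/torr) = 68.6856 torr

68.69 torr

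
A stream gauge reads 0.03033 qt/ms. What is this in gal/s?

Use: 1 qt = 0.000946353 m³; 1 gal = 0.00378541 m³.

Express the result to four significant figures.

7.583 gal/s

0.03033 qt/ms × 0.000946353 m³/qt ÷ 0.001 s/ms = 0.0287029 m³/s
0.0287029 m³/s ÷ 0.00378541 m³/gal = 7.58251 gal/s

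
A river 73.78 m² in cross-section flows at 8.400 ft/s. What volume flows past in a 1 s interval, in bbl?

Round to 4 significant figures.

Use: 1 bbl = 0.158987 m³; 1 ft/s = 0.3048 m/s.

1188 bbl

8.400 ft/s × 0.3048 = 2.56032 m/s
V = v × A × t = 2.56032 m/s × 73.78 m² × 1 s = 188.9 m³
188.9 m³ ÷ (0.158987 m³/bbl) = 1188.15 bbl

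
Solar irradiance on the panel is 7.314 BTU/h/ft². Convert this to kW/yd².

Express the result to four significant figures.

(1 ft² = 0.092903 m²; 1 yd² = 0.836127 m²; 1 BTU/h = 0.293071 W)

0.01929 kW/yd²

7.314 BTU/h/ft² × 0.293071 W/BTU/h ÷ 0.092903 m²/ft² = 23.0727 W/m²
23.0727 W/m² ÷ 1000 W/kW × 0.836127 m²/yd² = 0.0192917 kW/yd²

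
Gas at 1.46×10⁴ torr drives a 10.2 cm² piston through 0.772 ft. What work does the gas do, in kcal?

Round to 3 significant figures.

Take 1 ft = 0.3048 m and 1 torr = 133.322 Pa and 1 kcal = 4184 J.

0.112 kcal

1.46×10⁴ torr → 1.9465×10⁶ Pa
10.2 cm² → 0.00102 m²
F = P × A = 1.9465×10⁶ × 0.00102 = 1985.43 N
0.772 ft → 0.235306 m
W = F × d = 1985.43 × 0.235306 = 467.184 J
In kcal: 467.184 / 4184 = 0.11166 kcal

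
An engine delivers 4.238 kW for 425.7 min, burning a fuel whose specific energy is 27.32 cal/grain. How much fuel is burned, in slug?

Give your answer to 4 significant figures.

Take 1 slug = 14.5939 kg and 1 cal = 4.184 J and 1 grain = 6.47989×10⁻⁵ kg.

4.205 slug

4.238 kW → 4238 W
425.7 min → 25542 s
E = P × t = 4238 × 25542 = 1.08247×10⁸ J
27.32 cal/grain → 1.76403×10⁶ J/kg
m = E / e_s = 1.08247×10⁸ / 1.76403×10⁶ = 61.3635 kg
In slug: 61.3635 / 14.5939 = 4.20474 slug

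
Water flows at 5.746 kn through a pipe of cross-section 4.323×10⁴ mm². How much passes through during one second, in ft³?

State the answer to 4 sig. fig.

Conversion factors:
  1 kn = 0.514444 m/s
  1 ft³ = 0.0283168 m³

4.513 ft³

5.746 kn × 0.514444 → 2.956 m/s
4.323×10⁴ mm² × 10⁻⁶ → 0.04323 m²
V = v × A × t = 2.956 m/s × 0.04323 m² × 1 s = 0.127788 m³
0.127788 m³ ÷ (0.0283168 m³/ft³) = 4.5128 ft³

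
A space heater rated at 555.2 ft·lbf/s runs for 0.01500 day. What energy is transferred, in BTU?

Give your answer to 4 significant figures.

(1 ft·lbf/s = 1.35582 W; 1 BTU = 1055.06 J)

924.7 BTU

555.2 ft·lbf/s × 1.35582 = 752.751 W
0.01500 day × 86400 = 1296 s
E = P × t = 752.751 W × 1296 s = 975565 J
975565 J ÷ (1055.06 J/BTU) = 924.654 BTU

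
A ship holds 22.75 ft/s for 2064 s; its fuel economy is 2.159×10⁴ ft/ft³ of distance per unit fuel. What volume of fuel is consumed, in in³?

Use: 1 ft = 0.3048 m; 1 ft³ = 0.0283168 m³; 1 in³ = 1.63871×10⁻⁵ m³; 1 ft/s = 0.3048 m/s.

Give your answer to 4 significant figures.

22.75 ft/s → 6.9342 m/s
d = v × t = 6.9342 × 2064 = 14312.2 m
2.159×10⁴ ft/ft³ → 232393 m/m³
V = d / (distance per unit fuel) = 14312.2 / 232393 = 0.0615862 m³
In in³: 0.0615862 / 1.63871×10⁻⁵ = 3758.21 in³

3758 in³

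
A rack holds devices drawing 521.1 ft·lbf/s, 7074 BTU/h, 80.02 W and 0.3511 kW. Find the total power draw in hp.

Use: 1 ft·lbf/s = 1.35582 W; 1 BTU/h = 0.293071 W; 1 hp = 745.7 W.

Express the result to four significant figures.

4.306 hp

521.1 ft·lbf/s × 1.35582 → 706.518 W
7074 BTU/h × 0.293071 → 2073.18 W
80.02 W (already W)
0.3511 kW × 1000 → 351.1 W
Total: 706.518 + 2073.18 + 80.02 + 351.1 = 3210.82 W
In hp: 3210.82 / 745.7 = 4.30578 hp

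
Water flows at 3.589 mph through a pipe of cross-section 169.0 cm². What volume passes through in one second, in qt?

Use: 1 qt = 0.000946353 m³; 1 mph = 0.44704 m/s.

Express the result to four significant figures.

28.65 qt

3.589 mph × 0.44704 = 1.60443 m/s
169.0 cm² × 0.0001 = 0.0169 m²
V = v × A × t = 1.60443 m/s × 0.0169 m² × 1 s = 0.0271149 m³
0.0271149 m³ ÷ (0.000946353 m³/qt) = 28.652 qt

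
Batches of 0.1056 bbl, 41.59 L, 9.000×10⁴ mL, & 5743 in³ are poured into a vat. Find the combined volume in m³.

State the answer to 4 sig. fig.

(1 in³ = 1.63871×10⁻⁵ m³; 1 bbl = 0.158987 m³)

0.2425 m³

0.1056 bbl × 0.158987 → 0.016789 m³
41.59 L × 0.001 → 0.04159 m³
9.000×10⁴ mL × 10⁻⁶ → 0.09 m³
5743 in³ × 1.63871×10⁻⁵ → 0.0941111 m³
Sum: 0.016789 + 0.04159 + 0.09 + 0.0941111 = 0.24249 m³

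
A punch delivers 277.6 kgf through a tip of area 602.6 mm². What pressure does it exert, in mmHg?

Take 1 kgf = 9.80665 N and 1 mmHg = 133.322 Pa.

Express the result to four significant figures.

277.6 kgf × 9.80665 = 2722.33 N
602.6 mm² × 10⁻⁶ = 6.026×10⁻⁴ m²
P = F / A = 2722.33 N / 6.026×10⁻⁴ m² = 4.51764×10⁶ Pa
4.51764×10⁶ Pa ÷ (133.322 Pa/mmHg) = 33885.2 mmHg

3.389×10⁴ mmHg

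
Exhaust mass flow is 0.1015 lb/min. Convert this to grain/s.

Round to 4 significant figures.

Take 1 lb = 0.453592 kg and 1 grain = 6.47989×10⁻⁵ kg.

0.1015 lb/min × 0.453592 kg/lb ÷ 60 s/min = 7.67326×10⁻⁴ kg/s
7.67326×10⁻⁴ kg/s ÷ 6.47989×10⁻⁵ kg/grain = 11.8417 grain/s

11.84 grain/s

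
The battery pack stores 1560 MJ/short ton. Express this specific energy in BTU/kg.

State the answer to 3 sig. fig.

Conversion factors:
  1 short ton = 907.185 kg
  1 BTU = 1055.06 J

1630 BTU/kg

1560 MJ/short ton × 1000000 J/MJ ÷ 907.185 kg/short ton = 1.71961×10⁶ J/kg
1.71961×10⁶ J/kg ÷ 1055.06 J/BTU = 1629.87 BTU/kg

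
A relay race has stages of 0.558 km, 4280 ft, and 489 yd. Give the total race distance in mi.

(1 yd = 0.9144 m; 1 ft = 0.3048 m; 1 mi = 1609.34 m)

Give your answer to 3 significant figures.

1.44 mi

0.558 km × 1000 = 558 m
4280 ft × 0.3048 = 1304.54 m
489 yd × 0.9144 = 447.142 m
Combined: 558 + 1304.54 + 447.142 = 2309.68 m
In mi: 2309.68 / 1609.34 = 1.43517 mi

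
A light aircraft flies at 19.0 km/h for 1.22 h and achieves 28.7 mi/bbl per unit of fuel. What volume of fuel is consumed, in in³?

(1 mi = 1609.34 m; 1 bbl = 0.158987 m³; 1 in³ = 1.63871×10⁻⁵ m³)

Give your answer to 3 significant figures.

19.0 km/h → 5.27778 m/s
1.22 h → 4392 s
d = v × t = 5.27778 × 4392 = 23180 m
28.7 mi/bbl → 290515 m/m³
V = d / (distance per unit fuel) = 23180 / 290515 = 0.0797893 m³
In in³: 0.0797893 / 1.63871×10⁻⁵ = 4869.03 in³

4870 in³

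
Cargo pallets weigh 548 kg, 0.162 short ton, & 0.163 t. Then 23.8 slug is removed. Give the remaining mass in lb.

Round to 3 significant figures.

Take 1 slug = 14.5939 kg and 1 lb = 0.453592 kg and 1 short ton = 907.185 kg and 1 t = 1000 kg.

1130 lb

548 kg (already kg)
0.162 short ton × 907.185 → 146.964 kg
0.163 t × 1000 → 163 kg
23.8 slug × 14.5939 → 347.335 kg
Result: 548 + 146.964 + 163 − 347.335 = 510.629 kg
In lb: 510.629 / 0.453592 = 1125.75 lb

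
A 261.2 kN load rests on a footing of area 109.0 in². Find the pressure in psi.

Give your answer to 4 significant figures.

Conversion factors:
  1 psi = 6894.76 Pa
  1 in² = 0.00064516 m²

538.7 psi

261.2 kN × 1000 = 261200 N
109.0 in² × 0.00064516 = 0.0703224 m²
P = F / A = 261200 N / 0.0703224 m² = 3.71432×10⁶ Pa
3.71432×10⁶ Pa ÷ (6894.76 Pa/psi) = 538.716 psi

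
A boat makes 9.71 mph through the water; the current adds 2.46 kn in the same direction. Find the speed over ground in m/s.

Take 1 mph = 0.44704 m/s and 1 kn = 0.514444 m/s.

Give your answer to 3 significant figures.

9.71 mph × 0.44704 → 4.34076 m/s
2.46 kn × 0.514444 → 1.26553 m/s
Total: 4.34076 + 1.26553 = 5.60629 m/s

5.61 m/s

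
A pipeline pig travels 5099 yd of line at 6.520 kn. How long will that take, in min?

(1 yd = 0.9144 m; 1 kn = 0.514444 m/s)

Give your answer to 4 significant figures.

23.17 min

5099 yd × 0.9144 = 4662.53 m
6.520 kn × 0.514444 = 3.35417 m/s
t = d / v = 4662.53 m / 3.35417 m/s = 1390.07 s
1390.07 s ÷ (60 s/min) = 23.1678 min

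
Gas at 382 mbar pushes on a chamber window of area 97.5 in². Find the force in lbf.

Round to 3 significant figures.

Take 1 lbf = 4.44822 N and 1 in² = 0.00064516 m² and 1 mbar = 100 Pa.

540 lbf

382 mbar × 100 = 38200 Pa
97.5 in² × 0.00064516 = 0.0629031 m²
F = P × A = 38200 Pa × 0.0629031 m² = 2402.9 N
2402.9 N ÷ (4.44822 N/lbf) = 540.194 lbf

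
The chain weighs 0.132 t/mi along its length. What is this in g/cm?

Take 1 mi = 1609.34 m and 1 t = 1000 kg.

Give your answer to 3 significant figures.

0.132 t/mi × 1000 kg/t ÷ 1609.34 m/mi = 0.0820212 kg/m
0.0820212 kg/m ÷ 0.001 kg/g × 0.01 m/cm = 0.820212 g/cm

0.820 g/cm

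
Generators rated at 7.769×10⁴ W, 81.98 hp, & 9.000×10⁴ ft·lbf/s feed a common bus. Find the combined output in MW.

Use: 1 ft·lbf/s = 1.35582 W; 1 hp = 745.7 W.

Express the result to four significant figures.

0.2608 MW

7.769×10⁴ W (already W)
81.98 hp × 745.7 → 61132.5 W
9.000×10⁴ ft·lbf/s × 1.35582 → 122024 W
Total: 77690 + 61132.5 + 122024 = 260846 W
In MW: 260846 / 1000000 = 0.260846 MW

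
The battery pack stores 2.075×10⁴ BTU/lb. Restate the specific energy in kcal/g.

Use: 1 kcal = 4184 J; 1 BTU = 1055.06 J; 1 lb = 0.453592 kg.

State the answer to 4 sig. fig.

11.54 kcal/g

2.075×10⁴ BTU/lb × 1055.06 J/BTU ÷ 0.453592 kg/lb = 4.82647×10⁷ J/kg
4.82647×10⁷ J/kg ÷ 4184 J/kcal × 0.001 kg/g = 11.5355 kcal/g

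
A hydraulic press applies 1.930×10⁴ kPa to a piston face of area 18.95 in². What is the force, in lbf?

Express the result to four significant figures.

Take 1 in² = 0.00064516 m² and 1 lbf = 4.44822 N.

5.305×10⁴ lbf

1.930×10⁴ kPa × 1000 → 1.93×10⁷ Pa
18.95 in² × 0.00064516 → 0.0122258 m²
F = P × A = 1.93×10⁷ Pa × 0.0122258 m² = 235958 N
235958 N ÷ (4.44822 N/lbf) = 53045.5 lbf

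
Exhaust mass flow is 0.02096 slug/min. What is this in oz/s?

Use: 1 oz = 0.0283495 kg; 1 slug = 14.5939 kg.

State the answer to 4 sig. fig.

0.02096 slug/min × 14.5939 kg/slug ÷ 60 s/min = 0.00509814 kg/s
0.00509814 kg/s ÷ 0.0283495 kg/oz = 0.179832 oz/s

0.1798 oz/s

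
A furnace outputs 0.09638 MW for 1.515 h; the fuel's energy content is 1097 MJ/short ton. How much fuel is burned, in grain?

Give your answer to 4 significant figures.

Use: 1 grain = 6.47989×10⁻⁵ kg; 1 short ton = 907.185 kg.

6.708×10⁶ grain

0.09638 MW → 96380 W
1.515 h → 5454 s
E = P × t = 96380 × 5454 = 5.25657×10⁸ J
1097 MJ/short ton → 1.20924×10⁶ J/kg
m = E / e_s = 5.25657×10⁸ / 1.20924×10⁶ = 434.7 kg
In grain: 434.7 / 6.47989×10⁻⁵ = 6.70845×10⁶ grain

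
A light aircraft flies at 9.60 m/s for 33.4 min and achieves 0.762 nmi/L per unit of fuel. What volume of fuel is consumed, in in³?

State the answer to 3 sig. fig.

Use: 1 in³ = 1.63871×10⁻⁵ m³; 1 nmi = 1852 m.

832 in³

33.4 min → 2004 s
d = v × t = 9.6 × 2004 = 19238.4 m
0.762 nmi/L → 1.41122×10⁶ m/m³
V = d / (distance per unit fuel) = 19238.4 / 1.41122×10⁶ = 0.0136325 m³
In in³: 0.0136325 / 1.63871×10⁻⁵ = 831.904 in³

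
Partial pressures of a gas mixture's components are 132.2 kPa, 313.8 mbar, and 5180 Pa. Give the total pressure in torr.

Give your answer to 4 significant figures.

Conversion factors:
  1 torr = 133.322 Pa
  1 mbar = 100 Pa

1266 torr

132.2 kPa × 1000 = 132200 Pa
313.8 mbar × 100 = 31380 Pa
5180 Pa (already Pa)
Combined: 132200 + 31380 + 5180 = 168760 Pa
In torr: 168760 / 133.322 = 1265.81 torr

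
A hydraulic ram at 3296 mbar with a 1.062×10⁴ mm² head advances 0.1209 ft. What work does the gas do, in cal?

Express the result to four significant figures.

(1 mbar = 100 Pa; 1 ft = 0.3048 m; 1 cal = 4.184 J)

30.83 cal

3296 mbar → 329600 Pa
1.062×10⁴ mm² → 0.01062 m²
F = P × A = 329600 × 0.01062 = 3500.35 N
0.1209 ft → 0.0368503 m
W = F × d = 3500.35 × 0.0368503 = 128.989 J
In cal: 128.989 / 4.184 = 30.8291 cal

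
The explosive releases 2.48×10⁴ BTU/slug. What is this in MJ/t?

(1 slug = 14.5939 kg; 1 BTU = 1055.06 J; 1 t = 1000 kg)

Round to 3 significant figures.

2.48×10⁴ BTU/slug × 1055.06 J/BTU ÷ 14.5939 kg/slug = 1.79291×10⁶ J/kg
1.79291×10⁶ J/kg ÷ 1000000 J/MJ × 1000 kg/t = 1792.91 MJ/t

1790 MJ/t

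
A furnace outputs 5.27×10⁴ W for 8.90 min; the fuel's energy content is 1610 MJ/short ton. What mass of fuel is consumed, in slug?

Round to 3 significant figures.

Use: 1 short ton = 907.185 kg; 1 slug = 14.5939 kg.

8.90 min → 534 s
E = P × t = 52700 × 534 = 2.81418×10⁷ J
1610 MJ/short ton → 1.77472×10⁶ J/kg
m = E / e_s = 2.81418×10⁷ / 1.77472×10⁶ = 15.857 kg
In slug: 15.857 / 14.5939 = 1.08655 slug

1.09 slug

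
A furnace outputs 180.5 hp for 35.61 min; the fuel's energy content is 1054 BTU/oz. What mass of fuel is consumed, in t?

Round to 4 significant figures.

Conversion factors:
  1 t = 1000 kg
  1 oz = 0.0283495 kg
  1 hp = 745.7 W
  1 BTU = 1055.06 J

0.007331 t

180.5 hp → 134599 W
35.61 min → 2136.6 s
E = P × t = 134599 × 2136.6 = 2.87584×10⁸ J
1054 BTU/oz → 3.92259×10⁷ J/kg
m = E / e_s = 2.87584×10⁸ / 3.92259×10⁷ = 7.33148 kg
In t: 7.33148 / 1000 = 0.00733148 t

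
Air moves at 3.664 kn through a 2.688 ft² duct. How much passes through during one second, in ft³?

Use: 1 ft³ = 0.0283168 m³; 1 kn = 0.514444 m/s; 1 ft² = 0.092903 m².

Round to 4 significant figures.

3.664 kn × 0.514444 = 1.88492 m/s
2.688 ft² × 0.092903 = 0.249723 m²
V = v × A × t = 1.88492 m/s × 0.249723 m² × 1 s = 0.470708 m³
0.470708 m³ ÷ (0.0283168 m³/ft³) = 16.6229 ft³

16.62 ft³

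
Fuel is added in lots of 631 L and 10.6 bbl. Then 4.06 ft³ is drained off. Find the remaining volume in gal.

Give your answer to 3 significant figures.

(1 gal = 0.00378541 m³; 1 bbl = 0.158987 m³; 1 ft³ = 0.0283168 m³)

631 L × 0.001 = 0.631 m³
10.6 bbl × 0.158987 = 1.68526 m³
4.06 ft³ × 0.0283168 = 0.114966 m³
Result: 0.631 + 1.68526 − 0.114966 = 2.20129 m³
In gal: 2.20129 / 0.00378541 = 581.52 gal

582 gal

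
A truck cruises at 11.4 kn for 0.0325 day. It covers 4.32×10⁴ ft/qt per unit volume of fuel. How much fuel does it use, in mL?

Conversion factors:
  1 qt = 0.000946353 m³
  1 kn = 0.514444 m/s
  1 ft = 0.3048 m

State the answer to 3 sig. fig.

1180 mL

11.4 kn → 5.86466 m/s
0.0325 day → 2808 s
d = v × t = 5.86466 × 2808 = 16468 m
4.32×10⁴ ft/qt → 1.39138×10⁷ m/m³
V = d / (distance per unit fuel) = 16468 / 1.39138×10⁷ = 0.00118357 m³
In mL: 0.00118357 / 10⁻⁶ = 1183.57 mL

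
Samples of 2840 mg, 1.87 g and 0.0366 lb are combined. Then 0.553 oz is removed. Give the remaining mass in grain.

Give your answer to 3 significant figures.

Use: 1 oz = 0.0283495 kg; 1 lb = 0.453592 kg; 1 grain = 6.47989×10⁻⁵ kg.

86.9 grain

2840 mg × 10⁻⁶ → 0.00284 kg
1.87 g × 0.001 → 0.00187 kg
0.0366 lb × 0.453592 → 0.0166015 kg
0.553 oz × 0.0283495 → 0.0156773 kg
Net: 0.00284 + 0.00187 + 0.0166015 − 0.0156773 = 0.0056342 kg
In grain: 0.0056342 / 6.47989×10⁻⁵ = 86.949 grain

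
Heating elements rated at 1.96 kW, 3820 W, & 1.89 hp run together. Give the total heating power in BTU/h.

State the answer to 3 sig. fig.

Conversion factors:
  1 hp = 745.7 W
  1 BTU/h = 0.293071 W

2.45×10⁴ BTU/h

1.96 kW × 1000 → 1960 W
3820 W (already W)
1.89 hp × 745.7 → 1409.37 W
Combined: 1960 + 3820 + 1409.37 = 7189.37 W
In BTU/h: 7189.37 / 0.293071 = 24531.2 BTU/h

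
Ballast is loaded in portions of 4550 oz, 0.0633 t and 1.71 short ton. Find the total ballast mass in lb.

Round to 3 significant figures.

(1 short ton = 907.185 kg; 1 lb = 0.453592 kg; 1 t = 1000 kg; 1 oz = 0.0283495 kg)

3840 lb

4550 oz × 0.0283495 = 128.99 kg
0.0633 t × 1000 = 63.3 kg
1.71 short ton × 907.185 = 1551.29 kg
Sum: 128.99 + 63.3 + 1551.29 = 1743.58 kg
In lb: 1743.58 / 0.453592 = 3843.94 lb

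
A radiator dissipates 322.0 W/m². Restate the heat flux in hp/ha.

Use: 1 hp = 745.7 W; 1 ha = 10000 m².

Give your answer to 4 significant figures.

4318 hp/ha

322.0 W/m² is already 322 W/m²
322 W/m² ÷ 745.7 W/hp × 10000 m²/ha = 4318.09 hp/ha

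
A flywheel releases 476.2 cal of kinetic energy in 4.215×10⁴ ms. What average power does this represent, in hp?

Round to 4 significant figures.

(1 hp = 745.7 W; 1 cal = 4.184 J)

476.2 cal × 4.184 = 1992.42 J
4.215×10⁴ ms × 0.001 = 42.15 s
P = E / t = 1992.42 J / 42.15 s = 47.2698 W
47.2698 W ÷ (745.7 W/hp) = 0.0633898 hp

0.06339 hp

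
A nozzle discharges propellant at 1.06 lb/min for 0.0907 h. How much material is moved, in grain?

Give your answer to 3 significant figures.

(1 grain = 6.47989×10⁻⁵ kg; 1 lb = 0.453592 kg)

4.04×10⁴ grain

1.06 lb/min → 0.00801346 kg/s
0.0907 h → 326.52 s
m = ṁ × t = 0.00801346 × 326.52 = 2.61655 kg
In grain: 2.61655 / 6.47989×10⁻⁵ = 40379.5 grain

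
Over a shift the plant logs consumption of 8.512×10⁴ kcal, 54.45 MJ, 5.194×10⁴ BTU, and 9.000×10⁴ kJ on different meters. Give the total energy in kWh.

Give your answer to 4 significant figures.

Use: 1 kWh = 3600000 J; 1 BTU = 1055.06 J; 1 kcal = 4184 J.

8.512×10⁴ kcal × 4184 → 3.56142×10⁸ J
54.45 MJ × 1000000 → 5.445×10⁷ J
5.194×10⁴ BTU × 1055.06 → 5.47998×10⁷ J
9.000×10⁴ kJ × 1000 → 9×10⁷ J
Combined: 3.56142×10⁸ + 5.445×10⁷ + 5.47998×10⁷ + 9×10⁷ = 5.55392×10⁸ J
In kWh: 5.55392×10⁸ / 3600000 = 154.276 kWh

154.3 kWh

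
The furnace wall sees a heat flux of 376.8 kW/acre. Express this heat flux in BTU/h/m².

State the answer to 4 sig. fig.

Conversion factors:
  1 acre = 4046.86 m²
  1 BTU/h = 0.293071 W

317.7 BTU/h/m²

376.8 kW/acre × 1000 W/kW ÷ 4046.86 m²/acre = 93.1092 W/m²
93.1092 W/m² ÷ 0.293071 W/BTU/h = 317.702 BTU/h/m²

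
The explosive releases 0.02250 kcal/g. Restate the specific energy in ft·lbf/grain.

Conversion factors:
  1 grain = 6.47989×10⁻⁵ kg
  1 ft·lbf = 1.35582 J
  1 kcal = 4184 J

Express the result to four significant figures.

4.499 ft·lbf/grain

0.02250 kcal/g × 4184 J/kcal ÷ 0.001 kg/g = 94140 J/kg
94140 J/kg ÷ 1.35582 J/ft·lbf × 6.47989×10⁻⁵ kg/grain = 4.49925 ft·lbf/grain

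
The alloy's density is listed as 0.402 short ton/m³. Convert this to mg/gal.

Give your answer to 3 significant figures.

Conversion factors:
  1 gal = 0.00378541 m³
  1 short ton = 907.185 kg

0.402 short ton/m³ × 907.185 kg/short ton = 364.688 kg/m³
364.688 kg/m³ ÷ 10⁻⁶ kg/mg × 0.00378541 m³/gal = 1.38049×10⁶ mg/gal

1.38×10⁶ mg/gal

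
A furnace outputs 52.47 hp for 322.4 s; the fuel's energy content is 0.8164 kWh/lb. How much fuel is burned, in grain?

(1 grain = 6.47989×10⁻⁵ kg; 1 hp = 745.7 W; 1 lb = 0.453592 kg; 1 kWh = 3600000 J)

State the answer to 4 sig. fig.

52.47 hp → 39126.9 W
E = P × t = 39126.9 × 322.4 = 1.26145×10⁷ J
0.8164 kWh/lb → 6.47948×10⁶ J/kg
m = E / e_s = 1.26145×10⁷ / 6.47948×10⁶ = 1.94684 kg
In grain: 1.94684 / 6.47989×10⁻⁵ = 30044.3 grain

3.004×10⁴ grain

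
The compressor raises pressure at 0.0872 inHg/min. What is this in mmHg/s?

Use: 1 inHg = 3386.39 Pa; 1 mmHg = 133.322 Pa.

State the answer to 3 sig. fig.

0.0872 inHg/min × 3386.39 Pa/inHg ÷ 60 s/min = 4.92155 Pa/s
4.92155 Pa/s ÷ 133.322 Pa/mmHg = 0.0369148 mmHg/s

0.0369 mmHg/s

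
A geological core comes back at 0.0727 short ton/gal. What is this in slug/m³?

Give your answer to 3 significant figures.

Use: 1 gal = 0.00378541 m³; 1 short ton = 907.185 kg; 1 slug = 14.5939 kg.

1190 slug/m³

0.0727 short ton/gal × 907.185 kg/short ton ÷ 0.00378541 m³/gal = 17422.8 kg/m³
17422.8 kg/m³ ÷ 14.5939 kg/slug = 1193.84 slug/m³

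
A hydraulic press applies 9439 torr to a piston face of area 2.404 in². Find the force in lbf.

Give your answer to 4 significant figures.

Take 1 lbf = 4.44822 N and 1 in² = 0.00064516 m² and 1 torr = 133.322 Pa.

9439 torr × 133.322 → 1.25843×10⁶ Pa
2.404 in² × 0.00064516 → 0.00155096 m²
F = P × A = 1.25843×10⁶ Pa × 0.00155096 m² = 1951.77 N
1951.77 N ÷ (4.44822 N/lbf) = 438.776 lbf

438.8 lbf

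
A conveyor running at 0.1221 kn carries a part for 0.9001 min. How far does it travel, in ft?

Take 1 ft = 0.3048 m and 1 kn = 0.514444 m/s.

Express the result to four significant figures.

0.1221 kn × 0.514444 = 0.0628136 m/s
0.9001 min × 60 = 54.006 s
d = v × t = 0.0628136 m/s × 54.006 s = 3.39231 m
3.39231 m ÷ (0.3048 m/ft) = 11.1296 ft

11.13 ft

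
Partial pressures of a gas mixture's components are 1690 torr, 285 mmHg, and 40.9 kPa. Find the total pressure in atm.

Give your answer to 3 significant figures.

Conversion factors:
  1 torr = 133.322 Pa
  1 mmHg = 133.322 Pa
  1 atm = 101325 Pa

1690 torr × 133.322 = 225314 Pa
285 mmHg × 133.322 = 37996.8 Pa
40.9 kPa × 1000 = 40900 Pa
Sum: 225314 + 37996.8 + 40900 = 304211 Pa
In atm: 304211 / 101325 = 3.00233 atm

3.00 atm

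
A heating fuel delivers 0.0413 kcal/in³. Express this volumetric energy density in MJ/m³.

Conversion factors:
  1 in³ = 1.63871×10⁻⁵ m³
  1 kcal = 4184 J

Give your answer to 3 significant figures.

0.0413 kcal/in³ × 4184 J/kcal ÷ 1.63871×10⁻⁵ m³/in³ = 1.05448×10⁷ J/m³
1.05448×10⁷ J/m³ ÷ 1000000 J/MJ = 10.5448 MJ/m³

10.5 MJ/m³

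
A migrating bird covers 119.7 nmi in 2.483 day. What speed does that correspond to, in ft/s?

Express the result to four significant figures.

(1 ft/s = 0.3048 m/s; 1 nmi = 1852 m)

3.390 ft/s

119.7 nmi × 1852 = 221684 m
2.483 day × 86400 = 214531 s
v = d / t = 221684 m / 214531 s = 1.03334 m/s
1.03334 m/s ÷ (0.3048 m/s/ft/s) = 3.39022 ft/s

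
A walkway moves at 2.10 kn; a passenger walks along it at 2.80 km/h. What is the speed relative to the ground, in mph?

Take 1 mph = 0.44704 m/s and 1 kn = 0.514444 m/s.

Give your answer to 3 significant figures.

2.10 kn × 0.514444 = 1.08033 m/s
2.80 km/h × (1/3.6) = 0.777778 m/s
Combined: 1.08033 + 0.777778 = 1.85811 m/s
In mph: 1.85811 / 0.44704 = 4.15647 mph

4.16 mph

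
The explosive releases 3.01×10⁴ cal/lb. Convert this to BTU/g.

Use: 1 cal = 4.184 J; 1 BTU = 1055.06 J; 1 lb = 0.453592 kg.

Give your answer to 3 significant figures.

0.263 BTU/g

3.01×10⁴ cal/lb × 4.184 J/cal ÷ 0.453592 kg/lb = 277647 J/kg
277647 J/kg ÷ 1055.06 J/BTU × 0.001 kg/g = 0.263158 BTU/g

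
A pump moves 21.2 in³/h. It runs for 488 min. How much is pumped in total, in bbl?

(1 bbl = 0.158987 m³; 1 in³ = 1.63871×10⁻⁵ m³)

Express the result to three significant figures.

21.2 in³/h → 9.65018×10⁻⁸ m³/s
488 min → 29280 s
V = Q × t = 9.65018×10⁻⁸ × 29280 = 0.00282557 m³
In bbl: 0.00282557 / 0.158987 = 0.0177723 bbl

0.0178 bbl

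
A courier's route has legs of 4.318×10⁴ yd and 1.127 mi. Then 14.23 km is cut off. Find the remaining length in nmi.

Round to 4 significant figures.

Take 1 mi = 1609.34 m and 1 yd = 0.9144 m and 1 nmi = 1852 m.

14.62 nmi

4.318×10⁴ yd × 0.9144 = 39483.8 m
1.127 mi × 1609.34 = 1813.73 m
14.23 km × 1000 = 14230 m
Net: 39483.8 + 1813.73 − 14230 = 27067.5 m
In nmi: 27067.5 / 1852 = 14.6153 nmi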